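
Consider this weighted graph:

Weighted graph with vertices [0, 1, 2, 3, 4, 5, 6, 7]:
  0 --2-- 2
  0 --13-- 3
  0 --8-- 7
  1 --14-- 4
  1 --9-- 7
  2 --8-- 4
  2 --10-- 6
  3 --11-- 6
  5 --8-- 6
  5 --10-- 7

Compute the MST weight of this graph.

Applying Kruskal's algorithm (sort edges by weight, add if no cycle):
  Add (0,2) w=2
  Add (0,7) w=8
  Add (2,4) w=8
  Add (5,6) w=8
  Add (1,7) w=9
  Add (2,6) w=10
  Skip (5,7) w=10 (creates cycle)
  Add (3,6) w=11
  Skip (0,3) w=13 (creates cycle)
  Skip (1,4) w=14 (creates cycle)
MST weight = 56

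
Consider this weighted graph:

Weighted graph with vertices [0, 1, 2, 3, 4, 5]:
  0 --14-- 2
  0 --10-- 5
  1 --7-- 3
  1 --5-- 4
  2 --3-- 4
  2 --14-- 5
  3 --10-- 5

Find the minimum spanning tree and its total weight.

Applying Kruskal's algorithm (sort edges by weight, add if no cycle):
  Add (2,4) w=3
  Add (1,4) w=5
  Add (1,3) w=7
  Add (0,5) w=10
  Add (3,5) w=10
  Skip (0,2) w=14 (creates cycle)
  Skip (2,5) w=14 (creates cycle)
MST weight = 35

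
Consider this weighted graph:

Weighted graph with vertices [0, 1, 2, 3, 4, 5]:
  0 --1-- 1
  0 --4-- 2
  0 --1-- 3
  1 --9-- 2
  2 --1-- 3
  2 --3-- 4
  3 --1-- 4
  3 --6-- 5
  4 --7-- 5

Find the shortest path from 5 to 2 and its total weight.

Using Dijkstra's algorithm from vertex 5:
Shortest path: 5 -> 3 -> 2
Total weight: 6 + 1 = 7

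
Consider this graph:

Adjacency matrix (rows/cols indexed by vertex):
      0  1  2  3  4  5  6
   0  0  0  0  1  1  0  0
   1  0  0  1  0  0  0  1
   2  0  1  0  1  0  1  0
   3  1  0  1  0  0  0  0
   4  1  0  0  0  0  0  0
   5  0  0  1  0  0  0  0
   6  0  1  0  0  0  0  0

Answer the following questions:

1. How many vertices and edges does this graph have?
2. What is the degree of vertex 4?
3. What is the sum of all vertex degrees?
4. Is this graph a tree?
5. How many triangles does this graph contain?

Count: 7 vertices, 6 edges.
Vertex 4 has neighbors [0], degree = 1.
Handshaking lemma: 2 * 6 = 12.
A graph is a tree iff it is connected and has exactly n-1 edges. This graph is connected (all 7 vertices in one component) and has 7-1 = 6 edges. It is a tree.
Number of triangles = 0.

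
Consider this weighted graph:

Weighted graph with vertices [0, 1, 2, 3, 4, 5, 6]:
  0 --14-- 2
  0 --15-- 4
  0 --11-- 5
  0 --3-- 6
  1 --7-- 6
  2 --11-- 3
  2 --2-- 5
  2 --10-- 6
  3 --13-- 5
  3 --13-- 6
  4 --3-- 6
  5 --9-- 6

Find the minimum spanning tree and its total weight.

Applying Kruskal's algorithm (sort edges by weight, add if no cycle):
  Add (2,5) w=2
  Add (0,6) w=3
  Add (4,6) w=3
  Add (1,6) w=7
  Add (5,6) w=9
  Skip (2,6) w=10 (creates cycle)
  Skip (0,5) w=11 (creates cycle)
  Add (2,3) w=11
  Skip (3,5) w=13 (creates cycle)
  Skip (3,6) w=13 (creates cycle)
  Skip (0,2) w=14 (creates cycle)
  Skip (0,4) w=15 (creates cycle)
MST weight = 35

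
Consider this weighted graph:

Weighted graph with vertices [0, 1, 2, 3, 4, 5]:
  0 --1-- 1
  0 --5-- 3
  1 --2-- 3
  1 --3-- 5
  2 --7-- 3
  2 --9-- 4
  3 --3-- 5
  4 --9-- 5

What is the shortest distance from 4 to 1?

Using Dijkstra's algorithm from vertex 4:
Shortest path: 4 -> 5 -> 1
Total weight: 9 + 3 = 12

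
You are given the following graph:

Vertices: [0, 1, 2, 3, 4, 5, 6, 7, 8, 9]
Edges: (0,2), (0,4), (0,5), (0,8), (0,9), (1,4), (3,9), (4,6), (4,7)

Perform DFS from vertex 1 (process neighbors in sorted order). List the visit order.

DFS from vertex 1 (neighbors processed in ascending order):
Visit order: 1, 4, 0, 2, 5, 8, 9, 3, 6, 7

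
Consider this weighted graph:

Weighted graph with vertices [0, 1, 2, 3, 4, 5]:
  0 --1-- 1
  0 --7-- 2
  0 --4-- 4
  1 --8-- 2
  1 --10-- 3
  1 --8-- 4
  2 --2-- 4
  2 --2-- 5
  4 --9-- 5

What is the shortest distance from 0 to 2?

Using Dijkstra's algorithm from vertex 0:
Shortest path: 0 -> 4 -> 2
Total weight: 4 + 2 = 6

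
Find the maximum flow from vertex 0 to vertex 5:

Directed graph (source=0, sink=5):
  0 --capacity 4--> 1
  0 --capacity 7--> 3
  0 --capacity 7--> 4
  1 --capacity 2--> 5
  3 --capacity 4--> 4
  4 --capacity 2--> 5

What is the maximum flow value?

Computing max flow:
  Flow on (0->1): 2/4
  Flow on (0->3): 2/7
  Flow on (1->5): 2/2
  Flow on (3->4): 2/4
  Flow on (4->5): 2/2
Maximum flow = 4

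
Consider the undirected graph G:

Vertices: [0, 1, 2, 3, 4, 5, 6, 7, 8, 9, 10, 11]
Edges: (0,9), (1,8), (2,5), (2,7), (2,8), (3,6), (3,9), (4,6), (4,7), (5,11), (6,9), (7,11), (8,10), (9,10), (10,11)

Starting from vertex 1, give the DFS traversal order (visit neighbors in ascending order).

DFS from vertex 1 (neighbors processed in ascending order):
Visit order: 1, 8, 2, 5, 11, 7, 4, 6, 3, 9, 0, 10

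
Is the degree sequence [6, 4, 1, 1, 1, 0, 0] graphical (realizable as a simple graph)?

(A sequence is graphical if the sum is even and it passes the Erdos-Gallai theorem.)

Sum of degrees = 13. Sum is odd, so the sequence is NOT graphical.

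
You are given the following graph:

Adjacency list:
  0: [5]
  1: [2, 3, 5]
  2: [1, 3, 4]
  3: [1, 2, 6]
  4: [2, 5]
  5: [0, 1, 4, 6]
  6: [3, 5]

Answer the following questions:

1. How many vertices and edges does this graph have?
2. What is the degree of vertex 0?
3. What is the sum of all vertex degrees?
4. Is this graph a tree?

Count: 7 vertices, 9 edges.
Vertex 0 has neighbors [5], degree = 1.
Handshaking lemma: 2 * 9 = 18.
A tree on 7 vertices has 6 edges. This graph has 9 edges (3 extra). Not a tree.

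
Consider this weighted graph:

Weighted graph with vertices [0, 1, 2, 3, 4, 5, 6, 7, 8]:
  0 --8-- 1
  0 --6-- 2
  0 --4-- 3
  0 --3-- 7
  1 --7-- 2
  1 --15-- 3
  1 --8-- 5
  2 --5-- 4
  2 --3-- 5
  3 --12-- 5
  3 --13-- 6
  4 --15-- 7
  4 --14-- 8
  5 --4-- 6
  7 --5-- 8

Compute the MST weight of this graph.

Applying Kruskal's algorithm (sort edges by weight, add if no cycle):
  Add (0,7) w=3
  Add (2,5) w=3
  Add (0,3) w=4
  Add (5,6) w=4
  Add (2,4) w=5
  Add (7,8) w=5
  Add (0,2) w=6
  Add (1,2) w=7
  Skip (0,1) w=8 (creates cycle)
  Skip (1,5) w=8 (creates cycle)
  Skip (3,5) w=12 (creates cycle)
  Skip (3,6) w=13 (creates cycle)
  Skip (4,8) w=14 (creates cycle)
  Skip (1,3) w=15 (creates cycle)
  Skip (4,7) w=15 (creates cycle)
MST weight = 37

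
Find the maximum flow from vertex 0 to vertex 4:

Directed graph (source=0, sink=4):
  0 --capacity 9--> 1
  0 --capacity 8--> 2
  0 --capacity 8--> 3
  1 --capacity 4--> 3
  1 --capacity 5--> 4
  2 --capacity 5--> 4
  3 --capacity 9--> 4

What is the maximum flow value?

Computing max flow:
  Flow on (0->1): 6/9
  Flow on (0->2): 5/8
  Flow on (0->3): 8/8
  Flow on (1->3): 1/4
  Flow on (1->4): 5/5
  Flow on (2->4): 5/5
  Flow on (3->4): 9/9
Maximum flow = 19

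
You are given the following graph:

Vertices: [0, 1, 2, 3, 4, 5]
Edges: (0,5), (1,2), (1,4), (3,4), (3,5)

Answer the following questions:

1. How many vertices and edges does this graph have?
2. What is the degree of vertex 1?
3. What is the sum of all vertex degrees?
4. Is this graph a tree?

Count: 6 vertices, 5 edges.
Vertex 1 has neighbors [2, 4], degree = 2.
Handshaking lemma: 2 * 5 = 10.
A graph is a tree iff it is connected and has exactly n-1 edges. This graph is connected (all 6 vertices in one component) and has 6-1 = 5 edges. It is a tree.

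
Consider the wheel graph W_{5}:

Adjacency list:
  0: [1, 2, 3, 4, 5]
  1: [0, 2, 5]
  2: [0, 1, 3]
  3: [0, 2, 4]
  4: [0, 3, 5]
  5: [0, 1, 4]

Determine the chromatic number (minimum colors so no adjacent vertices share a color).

W_{5} = C_{5} plus a hub adjacent to every cycle vertex.
The outer cycle needs 3 colors (odd cycle); the hub is adjacent to all of them so needs a fresh color.
Chromatic number = 3 + 1 = 4.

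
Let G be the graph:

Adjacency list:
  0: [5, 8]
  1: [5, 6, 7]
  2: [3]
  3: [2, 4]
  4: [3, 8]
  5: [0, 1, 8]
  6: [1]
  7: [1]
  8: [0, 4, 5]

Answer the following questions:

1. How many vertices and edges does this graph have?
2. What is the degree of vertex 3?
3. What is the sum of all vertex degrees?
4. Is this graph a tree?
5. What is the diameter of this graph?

Count: 9 vertices, 9 edges.
Vertex 3 has neighbors [2, 4], degree = 2.
Handshaking lemma: 2 * 9 = 18.
A tree on 9 vertices has 8 edges. This graph has 9 edges (1 extra). Not a tree.
Diameter (longest shortest path) = 6.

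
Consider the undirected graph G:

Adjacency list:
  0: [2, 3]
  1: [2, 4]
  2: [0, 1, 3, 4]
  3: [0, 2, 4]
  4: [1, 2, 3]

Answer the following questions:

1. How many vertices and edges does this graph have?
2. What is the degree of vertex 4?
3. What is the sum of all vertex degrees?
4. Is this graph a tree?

Count: 5 vertices, 7 edges.
Vertex 4 has neighbors [1, 2, 3], degree = 3.
Handshaking lemma: 2 * 7 = 14.
A tree on 5 vertices has 4 edges. This graph has 7 edges (3 extra). Not a tree.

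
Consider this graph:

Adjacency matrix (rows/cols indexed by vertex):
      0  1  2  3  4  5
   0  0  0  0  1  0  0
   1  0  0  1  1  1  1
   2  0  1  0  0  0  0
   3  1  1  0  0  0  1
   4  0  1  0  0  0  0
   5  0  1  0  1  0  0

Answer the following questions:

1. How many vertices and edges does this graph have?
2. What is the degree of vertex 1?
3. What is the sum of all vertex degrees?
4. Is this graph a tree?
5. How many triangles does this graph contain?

Count: 6 vertices, 6 edges.
Vertex 1 has neighbors [2, 3, 4, 5], degree = 4.
Handshaking lemma: 2 * 6 = 12.
A tree on 6 vertices has 5 edges. This graph has 6 edges (1 extra). Not a tree.
Number of triangles = 1.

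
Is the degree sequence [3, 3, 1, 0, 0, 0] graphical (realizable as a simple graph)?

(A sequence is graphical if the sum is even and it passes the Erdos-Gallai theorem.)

Sum of degrees = 7. Sum is odd, so the sequence is NOT graphical.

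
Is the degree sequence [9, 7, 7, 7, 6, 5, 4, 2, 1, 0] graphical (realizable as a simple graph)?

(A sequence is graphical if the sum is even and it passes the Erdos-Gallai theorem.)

Sum of degrees = 48. Sum is even but fails Erdos-Gallai. The sequence is NOT graphical.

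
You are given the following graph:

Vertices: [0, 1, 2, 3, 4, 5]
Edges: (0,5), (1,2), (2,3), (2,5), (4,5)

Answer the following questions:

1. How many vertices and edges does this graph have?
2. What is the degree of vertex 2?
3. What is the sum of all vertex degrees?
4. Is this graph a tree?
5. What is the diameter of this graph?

Count: 6 vertices, 5 edges.
Vertex 2 has neighbors [1, 3, 5], degree = 3.
Handshaking lemma: 2 * 5 = 10.
A graph is a tree iff it is connected and has exactly n-1 edges. This graph is connected (all 6 vertices in one component) and has 6-1 = 5 edges. It is a tree.
Diameter (longest shortest path) = 3.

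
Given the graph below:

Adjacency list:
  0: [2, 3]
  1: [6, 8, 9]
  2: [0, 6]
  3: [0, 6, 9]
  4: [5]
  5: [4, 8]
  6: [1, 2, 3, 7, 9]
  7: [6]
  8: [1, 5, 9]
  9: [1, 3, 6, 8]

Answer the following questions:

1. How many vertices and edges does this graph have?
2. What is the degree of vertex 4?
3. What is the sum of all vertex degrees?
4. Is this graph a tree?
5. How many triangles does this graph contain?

Count: 10 vertices, 13 edges.
Vertex 4 has neighbors [5], degree = 1.
Handshaking lemma: 2 * 13 = 26.
A tree on 10 vertices has 9 edges. This graph has 13 edges (4 extra). Not a tree.
Number of triangles = 3.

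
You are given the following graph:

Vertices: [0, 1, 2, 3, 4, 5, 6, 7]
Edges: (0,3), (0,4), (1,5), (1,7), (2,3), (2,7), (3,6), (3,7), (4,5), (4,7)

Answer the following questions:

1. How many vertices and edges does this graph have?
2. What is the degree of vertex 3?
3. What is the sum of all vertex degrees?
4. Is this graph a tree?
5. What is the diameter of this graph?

Count: 8 vertices, 10 edges.
Vertex 3 has neighbors [0, 2, 6, 7], degree = 4.
Handshaking lemma: 2 * 10 = 20.
A tree on 8 vertices has 7 edges. This graph has 10 edges (3 extra). Not a tree.
Diameter (longest shortest path) = 4.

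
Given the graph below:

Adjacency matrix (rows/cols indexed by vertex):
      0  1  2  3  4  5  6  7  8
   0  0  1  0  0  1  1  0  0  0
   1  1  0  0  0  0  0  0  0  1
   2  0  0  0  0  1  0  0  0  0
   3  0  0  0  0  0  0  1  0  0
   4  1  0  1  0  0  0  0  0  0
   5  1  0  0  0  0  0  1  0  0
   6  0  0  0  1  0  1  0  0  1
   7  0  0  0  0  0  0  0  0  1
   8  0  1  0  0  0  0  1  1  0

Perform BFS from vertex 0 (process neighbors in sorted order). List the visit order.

BFS from vertex 0 (neighbors processed in ascending order):
Visit order: 0, 1, 4, 5, 8, 2, 6, 7, 3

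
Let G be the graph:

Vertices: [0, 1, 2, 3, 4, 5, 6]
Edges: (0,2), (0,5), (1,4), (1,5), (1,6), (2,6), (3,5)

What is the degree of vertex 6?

Vertex 6 has neighbors [1, 2], so deg(6) = 2.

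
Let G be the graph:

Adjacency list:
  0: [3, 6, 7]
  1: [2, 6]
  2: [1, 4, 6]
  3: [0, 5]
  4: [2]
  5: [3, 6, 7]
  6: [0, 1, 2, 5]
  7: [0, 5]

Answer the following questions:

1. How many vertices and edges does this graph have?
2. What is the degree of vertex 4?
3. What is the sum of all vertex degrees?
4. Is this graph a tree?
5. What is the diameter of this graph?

Count: 8 vertices, 10 edges.
Vertex 4 has neighbors [2], degree = 1.
Handshaking lemma: 2 * 10 = 20.
A tree on 8 vertices has 7 edges. This graph has 10 edges (3 extra). Not a tree.
Diameter (longest shortest path) = 4.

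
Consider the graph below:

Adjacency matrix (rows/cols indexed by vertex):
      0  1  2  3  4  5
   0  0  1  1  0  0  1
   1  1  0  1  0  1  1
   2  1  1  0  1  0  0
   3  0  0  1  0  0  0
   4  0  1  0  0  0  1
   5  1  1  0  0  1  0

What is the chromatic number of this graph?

The graph has a maximum clique of size 3 (lower bound on chromatic number).
A valid 3-coloring: {0: 1, 1: 0, 2: 2, 3: 0, 4: 1, 5: 2}.
Chromatic number = 3.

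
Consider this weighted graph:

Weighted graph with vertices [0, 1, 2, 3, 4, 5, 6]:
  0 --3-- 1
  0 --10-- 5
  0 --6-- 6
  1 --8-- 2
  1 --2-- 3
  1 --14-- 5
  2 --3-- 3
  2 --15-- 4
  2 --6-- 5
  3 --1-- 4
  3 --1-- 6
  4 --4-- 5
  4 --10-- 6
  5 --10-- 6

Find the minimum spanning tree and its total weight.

Applying Kruskal's algorithm (sort edges by weight, add if no cycle):
  Add (3,4) w=1
  Add (3,6) w=1
  Add (1,3) w=2
  Add (0,1) w=3
  Add (2,3) w=3
  Add (4,5) w=4
  Skip (0,6) w=6 (creates cycle)
  Skip (2,5) w=6 (creates cycle)
  Skip (1,2) w=8 (creates cycle)
  Skip (0,5) w=10 (creates cycle)
  Skip (4,6) w=10 (creates cycle)
  Skip (5,6) w=10 (creates cycle)
  Skip (1,5) w=14 (creates cycle)
  Skip (2,4) w=15 (creates cycle)
MST weight = 14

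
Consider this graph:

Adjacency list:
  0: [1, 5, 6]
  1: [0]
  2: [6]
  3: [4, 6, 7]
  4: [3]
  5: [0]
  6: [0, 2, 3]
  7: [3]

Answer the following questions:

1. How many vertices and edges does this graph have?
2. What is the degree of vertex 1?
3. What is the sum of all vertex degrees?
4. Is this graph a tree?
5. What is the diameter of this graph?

Count: 8 vertices, 7 edges.
Vertex 1 has neighbors [0], degree = 1.
Handshaking lemma: 2 * 7 = 14.
A graph is a tree iff it is connected and has exactly n-1 edges. This graph is connected (all 8 vertices in one component) and has 8-1 = 7 edges. It is a tree.
Diameter (longest shortest path) = 4.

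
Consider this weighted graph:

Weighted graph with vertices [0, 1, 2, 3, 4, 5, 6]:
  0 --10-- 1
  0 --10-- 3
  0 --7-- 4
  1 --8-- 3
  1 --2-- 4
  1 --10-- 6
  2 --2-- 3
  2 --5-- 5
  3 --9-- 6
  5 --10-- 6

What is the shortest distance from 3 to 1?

Using Dijkstra's algorithm from vertex 3:
Shortest path: 3 -> 1
Total weight: 8 = 8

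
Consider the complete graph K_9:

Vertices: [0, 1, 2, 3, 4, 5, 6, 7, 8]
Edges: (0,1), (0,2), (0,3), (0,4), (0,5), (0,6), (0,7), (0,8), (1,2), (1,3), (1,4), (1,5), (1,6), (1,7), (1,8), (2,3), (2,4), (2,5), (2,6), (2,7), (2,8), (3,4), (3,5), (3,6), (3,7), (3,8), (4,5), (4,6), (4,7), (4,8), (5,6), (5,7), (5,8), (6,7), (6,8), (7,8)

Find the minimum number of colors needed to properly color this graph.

In K_9, every vertex is adjacent to every other vertex.
Each vertex needs a unique color.
Chromatic number = 9.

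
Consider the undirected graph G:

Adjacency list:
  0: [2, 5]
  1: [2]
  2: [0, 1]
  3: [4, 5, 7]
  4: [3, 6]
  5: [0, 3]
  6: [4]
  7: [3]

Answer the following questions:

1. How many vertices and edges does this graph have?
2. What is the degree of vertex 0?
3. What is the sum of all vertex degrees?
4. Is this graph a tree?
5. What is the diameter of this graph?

Count: 8 vertices, 7 edges.
Vertex 0 has neighbors [2, 5], degree = 2.
Handshaking lemma: 2 * 7 = 14.
A graph is a tree iff it is connected and has exactly n-1 edges. This graph is connected (all 8 vertices in one component) and has 8-1 = 7 edges. It is a tree.
Diameter (longest shortest path) = 6.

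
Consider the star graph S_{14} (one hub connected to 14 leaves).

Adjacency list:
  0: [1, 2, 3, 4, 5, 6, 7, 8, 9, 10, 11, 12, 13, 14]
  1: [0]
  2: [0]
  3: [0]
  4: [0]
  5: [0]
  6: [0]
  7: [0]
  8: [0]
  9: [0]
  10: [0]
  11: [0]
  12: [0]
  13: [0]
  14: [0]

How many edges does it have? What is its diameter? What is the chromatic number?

Star graph S_{14}: the hub connects to all 14 leaves.
Edges = 14.
Diameter = 2 (any leaf to hub is 1, leaf to leaf through hub is 2).
Star graphs are bipartite (hub vs leaves), so chromatic number = 2.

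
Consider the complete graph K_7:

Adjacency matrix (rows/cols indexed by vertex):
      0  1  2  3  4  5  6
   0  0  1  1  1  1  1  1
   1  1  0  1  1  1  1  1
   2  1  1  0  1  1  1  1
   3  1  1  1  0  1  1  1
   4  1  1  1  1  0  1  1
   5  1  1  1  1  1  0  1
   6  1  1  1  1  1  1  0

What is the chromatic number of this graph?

In K_7, every vertex is adjacent to every other vertex.
Each vertex needs a unique color.
Chromatic number = 7.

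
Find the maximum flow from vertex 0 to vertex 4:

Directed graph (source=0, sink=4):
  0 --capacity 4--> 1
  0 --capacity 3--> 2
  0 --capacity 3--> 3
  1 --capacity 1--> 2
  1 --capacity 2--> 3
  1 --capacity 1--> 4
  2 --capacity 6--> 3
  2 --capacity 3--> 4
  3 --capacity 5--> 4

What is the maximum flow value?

Computing max flow:
  Flow on (0->1): 3/4
  Flow on (0->2): 3/3
  Flow on (0->3): 3/3
  Flow on (1->2): 1/1
  Flow on (1->3): 1/2
  Flow on (1->4): 1/1
  Flow on (2->3): 1/6
  Flow on (2->4): 3/3
  Flow on (3->4): 5/5
Maximum flow = 9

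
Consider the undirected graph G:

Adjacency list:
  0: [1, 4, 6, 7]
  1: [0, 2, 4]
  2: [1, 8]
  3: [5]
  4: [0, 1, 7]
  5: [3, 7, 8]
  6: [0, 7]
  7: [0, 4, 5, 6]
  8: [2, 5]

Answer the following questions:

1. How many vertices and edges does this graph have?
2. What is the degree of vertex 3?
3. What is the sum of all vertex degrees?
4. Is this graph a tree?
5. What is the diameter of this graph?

Count: 9 vertices, 12 edges.
Vertex 3 has neighbors [5], degree = 1.
Handshaking lemma: 2 * 12 = 24.
A tree on 9 vertices has 8 edges. This graph has 12 edges (4 extra). Not a tree.
Diameter (longest shortest path) = 4.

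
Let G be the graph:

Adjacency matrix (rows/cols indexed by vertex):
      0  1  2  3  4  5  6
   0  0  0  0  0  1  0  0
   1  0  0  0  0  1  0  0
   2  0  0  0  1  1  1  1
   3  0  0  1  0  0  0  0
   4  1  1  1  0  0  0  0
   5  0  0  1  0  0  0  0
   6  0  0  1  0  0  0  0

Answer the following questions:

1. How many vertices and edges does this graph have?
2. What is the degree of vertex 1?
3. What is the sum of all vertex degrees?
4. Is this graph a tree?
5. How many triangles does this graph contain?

Count: 7 vertices, 6 edges.
Vertex 1 has neighbors [4], degree = 1.
Handshaking lemma: 2 * 6 = 12.
A graph is a tree iff it is connected and has exactly n-1 edges. This graph is connected (all 7 vertices in one component) and has 7-1 = 6 edges. It is a tree.
Number of triangles = 0.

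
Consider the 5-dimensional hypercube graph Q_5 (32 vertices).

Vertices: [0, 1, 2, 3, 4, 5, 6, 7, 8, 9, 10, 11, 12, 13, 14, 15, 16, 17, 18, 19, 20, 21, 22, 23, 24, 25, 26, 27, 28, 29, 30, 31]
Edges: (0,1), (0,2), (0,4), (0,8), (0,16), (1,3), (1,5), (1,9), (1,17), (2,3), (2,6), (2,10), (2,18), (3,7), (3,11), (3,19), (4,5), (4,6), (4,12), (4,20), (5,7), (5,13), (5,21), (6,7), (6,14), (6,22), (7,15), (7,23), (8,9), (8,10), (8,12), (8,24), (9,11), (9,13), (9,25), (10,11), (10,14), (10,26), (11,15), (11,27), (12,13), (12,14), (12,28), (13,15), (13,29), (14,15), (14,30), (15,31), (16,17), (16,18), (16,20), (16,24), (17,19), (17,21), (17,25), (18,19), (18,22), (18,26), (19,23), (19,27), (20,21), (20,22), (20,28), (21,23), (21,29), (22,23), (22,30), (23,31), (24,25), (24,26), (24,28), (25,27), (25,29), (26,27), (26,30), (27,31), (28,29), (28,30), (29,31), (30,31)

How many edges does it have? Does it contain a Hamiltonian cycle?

Q_5 has 32 * 5 / 2 = 80 edges.
Q_5 (d >= 2) always has a Hamiltonian cycle: a 5-bit cyclic Gray code visits every vertex exactly once and returns to the start.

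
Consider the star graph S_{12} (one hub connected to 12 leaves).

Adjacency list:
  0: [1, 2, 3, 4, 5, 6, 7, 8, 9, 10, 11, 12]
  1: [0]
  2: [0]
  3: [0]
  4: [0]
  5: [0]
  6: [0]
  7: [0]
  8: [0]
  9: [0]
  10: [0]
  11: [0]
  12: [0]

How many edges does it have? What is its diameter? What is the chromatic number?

Star graph S_{12}: the hub connects to all 12 leaves.
Edges = 12.
Diameter = 2 (any leaf to hub is 1, leaf to leaf through hub is 2).
Star graphs are bipartite (hub vs leaves), so chromatic number = 2.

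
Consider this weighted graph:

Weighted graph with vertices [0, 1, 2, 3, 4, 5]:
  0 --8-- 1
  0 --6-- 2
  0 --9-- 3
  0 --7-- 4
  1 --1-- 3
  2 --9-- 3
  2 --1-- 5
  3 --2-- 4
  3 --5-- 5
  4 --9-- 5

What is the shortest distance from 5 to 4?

Using Dijkstra's algorithm from vertex 5:
Shortest path: 5 -> 3 -> 4
Total weight: 5 + 2 = 7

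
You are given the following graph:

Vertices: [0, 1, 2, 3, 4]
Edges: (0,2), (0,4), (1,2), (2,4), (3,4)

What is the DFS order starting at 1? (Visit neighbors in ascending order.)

DFS from vertex 1 (neighbors processed in ascending order):
Visit order: 1, 2, 0, 4, 3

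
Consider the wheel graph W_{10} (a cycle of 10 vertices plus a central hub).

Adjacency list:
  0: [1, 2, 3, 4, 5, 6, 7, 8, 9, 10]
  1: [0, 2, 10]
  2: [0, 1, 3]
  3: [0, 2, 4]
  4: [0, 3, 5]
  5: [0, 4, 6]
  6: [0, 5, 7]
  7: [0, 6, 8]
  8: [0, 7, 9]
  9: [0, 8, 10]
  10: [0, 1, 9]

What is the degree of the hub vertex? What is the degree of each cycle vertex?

The hub connects to all 10 cycle vertices, so deg(hub) = 10.
Each cycle vertex connects to 2 neighbors on the cycle plus the hub, so deg(cycle vertex) = 3.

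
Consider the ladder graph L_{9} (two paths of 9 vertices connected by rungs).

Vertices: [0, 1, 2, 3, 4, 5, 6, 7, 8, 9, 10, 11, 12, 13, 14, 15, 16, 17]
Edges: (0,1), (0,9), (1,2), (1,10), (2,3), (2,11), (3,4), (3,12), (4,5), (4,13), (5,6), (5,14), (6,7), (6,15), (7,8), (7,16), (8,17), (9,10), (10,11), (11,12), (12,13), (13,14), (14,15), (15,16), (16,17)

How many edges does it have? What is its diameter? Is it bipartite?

Ladder graph L_{9}: 9 rungs + 2 * (9-1) path edges = 9 + 16 = 25 edges.
Diameter = 9.
Ladder graphs are bipartite (alternating coloring along each path).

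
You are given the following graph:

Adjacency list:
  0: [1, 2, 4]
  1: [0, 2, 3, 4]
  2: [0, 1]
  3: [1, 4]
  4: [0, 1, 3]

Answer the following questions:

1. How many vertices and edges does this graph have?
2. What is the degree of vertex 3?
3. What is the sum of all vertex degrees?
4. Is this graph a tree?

Count: 5 vertices, 7 edges.
Vertex 3 has neighbors [1, 4], degree = 2.
Handshaking lemma: 2 * 7 = 14.
A tree on 5 vertices has 4 edges. This graph has 7 edges (3 extra). Not a tree.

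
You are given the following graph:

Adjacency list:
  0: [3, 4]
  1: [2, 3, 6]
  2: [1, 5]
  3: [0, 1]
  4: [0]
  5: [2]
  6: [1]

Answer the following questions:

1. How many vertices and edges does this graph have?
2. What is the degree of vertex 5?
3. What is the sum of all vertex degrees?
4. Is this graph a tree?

Count: 7 vertices, 6 edges.
Vertex 5 has neighbors [2], degree = 1.
Handshaking lemma: 2 * 6 = 12.
A graph is a tree iff it is connected and has exactly n-1 edges. This graph is connected (all 7 vertices in one component) and has 7-1 = 6 edges. It is a tree.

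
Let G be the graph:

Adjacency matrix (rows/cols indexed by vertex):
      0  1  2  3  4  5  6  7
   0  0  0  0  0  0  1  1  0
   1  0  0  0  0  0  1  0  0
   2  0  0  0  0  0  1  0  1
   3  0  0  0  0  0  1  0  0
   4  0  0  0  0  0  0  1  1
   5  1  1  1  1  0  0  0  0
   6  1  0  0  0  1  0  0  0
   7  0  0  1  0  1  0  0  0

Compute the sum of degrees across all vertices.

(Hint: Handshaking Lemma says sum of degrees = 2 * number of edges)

Count edges: 8 edges.
By Handshaking Lemma: sum of degrees = 2 * 8 = 16.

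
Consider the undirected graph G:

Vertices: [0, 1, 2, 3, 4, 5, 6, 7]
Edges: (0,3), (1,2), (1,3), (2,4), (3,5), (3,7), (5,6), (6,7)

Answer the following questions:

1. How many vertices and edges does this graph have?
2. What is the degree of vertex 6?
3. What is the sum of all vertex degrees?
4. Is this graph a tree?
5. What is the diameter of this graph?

Count: 8 vertices, 8 edges.
Vertex 6 has neighbors [5, 7], degree = 2.
Handshaking lemma: 2 * 8 = 16.
A tree on 8 vertices has 7 edges. This graph has 8 edges (1 extra). Not a tree.
Diameter (longest shortest path) = 5.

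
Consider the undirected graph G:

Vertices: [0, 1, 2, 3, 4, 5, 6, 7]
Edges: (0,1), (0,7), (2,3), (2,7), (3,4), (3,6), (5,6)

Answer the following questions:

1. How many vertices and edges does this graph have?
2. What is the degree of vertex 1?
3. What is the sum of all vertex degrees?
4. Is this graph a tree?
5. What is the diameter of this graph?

Count: 8 vertices, 7 edges.
Vertex 1 has neighbors [0], degree = 1.
Handshaking lemma: 2 * 7 = 14.
A graph is a tree iff it is connected and has exactly n-1 edges. This graph is connected (all 8 vertices in one component) and has 8-1 = 7 edges. It is a tree.
Diameter (longest shortest path) = 6.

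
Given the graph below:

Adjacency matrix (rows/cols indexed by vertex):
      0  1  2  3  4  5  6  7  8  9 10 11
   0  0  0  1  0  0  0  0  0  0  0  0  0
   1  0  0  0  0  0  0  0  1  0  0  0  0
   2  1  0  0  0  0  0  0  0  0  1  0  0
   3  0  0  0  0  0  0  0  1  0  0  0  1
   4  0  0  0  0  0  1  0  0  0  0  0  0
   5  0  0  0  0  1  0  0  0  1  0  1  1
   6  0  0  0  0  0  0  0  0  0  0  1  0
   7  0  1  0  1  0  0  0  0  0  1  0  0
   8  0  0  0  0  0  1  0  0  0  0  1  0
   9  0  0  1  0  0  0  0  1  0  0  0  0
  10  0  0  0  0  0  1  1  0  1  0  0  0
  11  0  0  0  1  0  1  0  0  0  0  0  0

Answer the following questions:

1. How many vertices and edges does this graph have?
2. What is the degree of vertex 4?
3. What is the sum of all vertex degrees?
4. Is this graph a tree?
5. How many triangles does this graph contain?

Count: 12 vertices, 12 edges.
Vertex 4 has neighbors [5], degree = 1.
Handshaking lemma: 2 * 12 = 24.
A tree on 12 vertices has 11 edges. This graph has 12 edges (1 extra). Not a tree.
Number of triangles = 1.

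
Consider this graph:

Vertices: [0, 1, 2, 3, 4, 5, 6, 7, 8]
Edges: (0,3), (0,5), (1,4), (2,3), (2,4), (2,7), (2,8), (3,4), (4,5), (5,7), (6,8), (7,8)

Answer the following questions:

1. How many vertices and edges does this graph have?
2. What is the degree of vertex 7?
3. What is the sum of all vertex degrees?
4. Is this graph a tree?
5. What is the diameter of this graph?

Count: 9 vertices, 12 edges.
Vertex 7 has neighbors [2, 5, 8], degree = 3.
Handshaking lemma: 2 * 12 = 24.
A tree on 9 vertices has 8 edges. This graph has 12 edges (4 extra). Not a tree.
Diameter (longest shortest path) = 4.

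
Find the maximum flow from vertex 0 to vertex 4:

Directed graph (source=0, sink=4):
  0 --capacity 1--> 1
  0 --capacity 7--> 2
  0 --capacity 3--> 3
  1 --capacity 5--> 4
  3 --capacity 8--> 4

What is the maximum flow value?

Computing max flow:
  Flow on (0->1): 1/1
  Flow on (0->3): 3/3
  Flow on (1->4): 1/5
  Flow on (3->4): 3/8
Maximum flow = 4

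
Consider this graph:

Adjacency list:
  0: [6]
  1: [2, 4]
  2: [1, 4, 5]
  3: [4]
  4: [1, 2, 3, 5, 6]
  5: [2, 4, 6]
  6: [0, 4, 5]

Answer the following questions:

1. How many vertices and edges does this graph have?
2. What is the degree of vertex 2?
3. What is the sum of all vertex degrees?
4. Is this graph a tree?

Count: 7 vertices, 9 edges.
Vertex 2 has neighbors [1, 4, 5], degree = 3.
Handshaking lemma: 2 * 9 = 18.
A tree on 7 vertices has 6 edges. This graph has 9 edges (3 extra). Not a tree.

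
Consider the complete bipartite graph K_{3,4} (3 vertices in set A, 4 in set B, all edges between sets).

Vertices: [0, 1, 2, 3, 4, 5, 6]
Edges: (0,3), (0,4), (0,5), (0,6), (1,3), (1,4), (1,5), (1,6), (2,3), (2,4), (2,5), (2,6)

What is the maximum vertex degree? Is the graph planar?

Set-A vertices have degree 4; set-B vertices have degree 3. Maximum degree = max(3,4) = 4.
K_{3,4} contains K_{3,3} as a subgraph (since both sides have >= 3 vertices); by Kuratowski's theorem it is not planar.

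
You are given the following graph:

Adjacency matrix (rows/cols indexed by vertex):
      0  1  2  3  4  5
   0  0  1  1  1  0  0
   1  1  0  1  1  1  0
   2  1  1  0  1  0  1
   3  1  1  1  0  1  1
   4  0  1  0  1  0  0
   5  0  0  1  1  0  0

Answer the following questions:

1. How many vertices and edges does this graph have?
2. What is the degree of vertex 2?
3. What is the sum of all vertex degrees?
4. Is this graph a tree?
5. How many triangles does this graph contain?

Count: 6 vertices, 10 edges.
Vertex 2 has neighbors [0, 1, 3, 5], degree = 4.
Handshaking lemma: 2 * 10 = 20.
A tree on 6 vertices has 5 edges. This graph has 10 edges (5 extra). Not a tree.
Number of triangles = 6.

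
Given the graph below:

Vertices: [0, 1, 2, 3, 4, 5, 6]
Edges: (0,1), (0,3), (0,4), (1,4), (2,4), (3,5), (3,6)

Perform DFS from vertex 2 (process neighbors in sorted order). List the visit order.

DFS from vertex 2 (neighbors processed in ascending order):
Visit order: 2, 4, 0, 1, 3, 5, 6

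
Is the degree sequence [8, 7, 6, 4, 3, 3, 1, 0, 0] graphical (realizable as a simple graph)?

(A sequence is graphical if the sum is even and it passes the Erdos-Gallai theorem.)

Sum of degrees = 32. Sum is even but fails Erdos-Gallai. The sequence is NOT graphical.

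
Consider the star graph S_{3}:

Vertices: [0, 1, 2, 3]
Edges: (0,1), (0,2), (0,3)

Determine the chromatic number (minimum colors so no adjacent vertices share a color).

S_{3} has one hub adjacent to 3 leaves; leaves are pairwise non-adjacent.
Color the hub 0 and every leaf 1.
Chromatic number = 2.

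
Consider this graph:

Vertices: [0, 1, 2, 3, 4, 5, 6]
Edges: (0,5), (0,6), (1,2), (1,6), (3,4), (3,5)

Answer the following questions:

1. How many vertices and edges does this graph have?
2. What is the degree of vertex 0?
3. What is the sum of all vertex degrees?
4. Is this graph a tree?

Count: 7 vertices, 6 edges.
Vertex 0 has neighbors [5, 6], degree = 2.
Handshaking lemma: 2 * 6 = 12.
A graph is a tree iff it is connected and has exactly n-1 edges. This graph is connected (all 7 vertices in one component) and has 7-1 = 6 edges. It is a tree.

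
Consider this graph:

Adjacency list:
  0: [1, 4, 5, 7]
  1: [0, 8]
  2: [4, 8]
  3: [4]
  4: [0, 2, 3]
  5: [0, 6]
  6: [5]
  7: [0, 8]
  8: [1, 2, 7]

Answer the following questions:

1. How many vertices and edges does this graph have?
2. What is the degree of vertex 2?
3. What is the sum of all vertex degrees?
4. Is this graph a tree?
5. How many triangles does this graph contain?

Count: 9 vertices, 10 edges.
Vertex 2 has neighbors [4, 8], degree = 2.
Handshaking lemma: 2 * 10 = 20.
A tree on 9 vertices has 8 edges. This graph has 10 edges (2 extra). Not a tree.
Number of triangles = 0.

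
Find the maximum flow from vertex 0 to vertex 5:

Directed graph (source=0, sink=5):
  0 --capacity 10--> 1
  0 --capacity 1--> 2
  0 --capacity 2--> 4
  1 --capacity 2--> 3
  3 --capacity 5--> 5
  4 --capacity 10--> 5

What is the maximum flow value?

Computing max flow:
  Flow on (0->1): 2/10
  Flow on (0->4): 2/2
  Flow on (1->3): 2/2
  Flow on (3->5): 2/5
  Flow on (4->5): 2/10
Maximum flow = 4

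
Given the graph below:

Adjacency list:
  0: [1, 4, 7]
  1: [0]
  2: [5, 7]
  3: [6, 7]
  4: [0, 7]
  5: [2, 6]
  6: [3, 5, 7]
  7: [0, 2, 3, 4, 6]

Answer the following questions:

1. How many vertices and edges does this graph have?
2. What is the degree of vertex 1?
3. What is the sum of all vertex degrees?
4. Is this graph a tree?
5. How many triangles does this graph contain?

Count: 8 vertices, 10 edges.
Vertex 1 has neighbors [0], degree = 1.
Handshaking lemma: 2 * 10 = 20.
A tree on 8 vertices has 7 edges. This graph has 10 edges (3 extra). Not a tree.
Number of triangles = 2.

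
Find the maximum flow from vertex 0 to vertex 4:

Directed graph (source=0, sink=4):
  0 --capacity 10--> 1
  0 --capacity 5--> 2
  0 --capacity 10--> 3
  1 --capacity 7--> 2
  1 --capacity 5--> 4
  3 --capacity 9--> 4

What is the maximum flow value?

Computing max flow:
  Flow on (0->1): 5/10
  Flow on (0->3): 9/10
  Flow on (1->4): 5/5
  Flow on (3->4): 9/9
Maximum flow = 14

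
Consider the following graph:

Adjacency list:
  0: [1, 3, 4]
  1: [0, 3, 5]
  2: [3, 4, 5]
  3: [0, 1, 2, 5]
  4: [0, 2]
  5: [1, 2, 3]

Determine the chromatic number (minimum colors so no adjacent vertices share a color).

The graph has a maximum clique of size 3 (lower bound on chromatic number).
A valid 3-coloring: {0: 1, 1: 2, 2: 2, 3: 0, 4: 0, 5: 1}.
Chromatic number = 3.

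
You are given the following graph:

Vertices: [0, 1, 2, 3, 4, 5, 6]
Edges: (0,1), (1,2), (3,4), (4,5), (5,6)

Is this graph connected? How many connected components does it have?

Checking connectivity: the graph has 2 connected component(s).
Components: [[0, 1, 2], [3, 4, 5, 6]]. The graph is NOT connected.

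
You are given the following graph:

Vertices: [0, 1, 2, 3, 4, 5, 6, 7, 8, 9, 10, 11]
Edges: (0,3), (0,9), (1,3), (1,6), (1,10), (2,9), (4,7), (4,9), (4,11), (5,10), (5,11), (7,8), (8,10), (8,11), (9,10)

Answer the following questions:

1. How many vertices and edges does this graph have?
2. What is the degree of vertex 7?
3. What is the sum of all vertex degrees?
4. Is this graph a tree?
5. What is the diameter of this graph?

Count: 12 vertices, 15 edges.
Vertex 7 has neighbors [4, 8], degree = 2.
Handshaking lemma: 2 * 15 = 30.
A tree on 12 vertices has 11 edges. This graph has 15 edges (4 extra). Not a tree.
Diameter (longest shortest path) = 4.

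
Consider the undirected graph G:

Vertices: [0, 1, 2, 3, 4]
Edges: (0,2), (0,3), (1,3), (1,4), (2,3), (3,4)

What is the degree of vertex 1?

Vertex 1 has neighbors [3, 4], so deg(1) = 2.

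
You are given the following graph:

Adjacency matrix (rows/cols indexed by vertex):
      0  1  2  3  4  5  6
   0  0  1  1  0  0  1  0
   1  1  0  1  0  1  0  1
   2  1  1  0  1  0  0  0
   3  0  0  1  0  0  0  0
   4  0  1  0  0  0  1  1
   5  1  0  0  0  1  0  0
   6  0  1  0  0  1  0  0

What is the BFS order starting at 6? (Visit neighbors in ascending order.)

BFS from vertex 6 (neighbors processed in ascending order):
Visit order: 6, 1, 4, 0, 2, 5, 3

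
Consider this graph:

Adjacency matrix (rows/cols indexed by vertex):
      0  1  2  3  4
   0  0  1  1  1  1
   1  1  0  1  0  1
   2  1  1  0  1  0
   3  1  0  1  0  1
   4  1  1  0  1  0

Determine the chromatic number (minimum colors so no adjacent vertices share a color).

The graph has a maximum clique of size 3 (lower bound on chromatic number).
A valid 3-coloring: {0: 0, 1: 1, 2: 2, 3: 1, 4: 2}.
Chromatic number = 3.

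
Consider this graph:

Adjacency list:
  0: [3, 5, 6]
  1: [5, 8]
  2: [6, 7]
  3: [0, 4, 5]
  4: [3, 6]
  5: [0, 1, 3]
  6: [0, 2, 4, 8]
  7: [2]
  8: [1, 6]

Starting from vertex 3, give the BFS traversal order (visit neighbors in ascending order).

BFS from vertex 3 (neighbors processed in ascending order):
Visit order: 3, 0, 4, 5, 6, 1, 2, 8, 7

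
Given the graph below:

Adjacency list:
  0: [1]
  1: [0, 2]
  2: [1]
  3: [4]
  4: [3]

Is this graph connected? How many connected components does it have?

Checking connectivity: the graph has 2 connected component(s).
Components: [[0, 1, 2], [3, 4]]. The graph is NOT connected.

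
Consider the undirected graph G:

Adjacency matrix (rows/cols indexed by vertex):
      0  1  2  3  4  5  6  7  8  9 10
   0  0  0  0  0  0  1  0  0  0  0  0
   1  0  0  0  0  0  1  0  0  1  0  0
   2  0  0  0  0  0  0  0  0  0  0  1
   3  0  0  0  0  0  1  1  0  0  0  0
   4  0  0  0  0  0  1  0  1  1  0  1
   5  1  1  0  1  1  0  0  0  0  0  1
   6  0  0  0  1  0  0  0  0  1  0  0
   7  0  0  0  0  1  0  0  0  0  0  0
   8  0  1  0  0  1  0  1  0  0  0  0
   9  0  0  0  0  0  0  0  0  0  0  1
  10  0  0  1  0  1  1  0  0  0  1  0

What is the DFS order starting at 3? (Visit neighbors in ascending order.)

DFS from vertex 3 (neighbors processed in ascending order):
Visit order: 3, 5, 0, 1, 8, 4, 7, 10, 2, 9, 6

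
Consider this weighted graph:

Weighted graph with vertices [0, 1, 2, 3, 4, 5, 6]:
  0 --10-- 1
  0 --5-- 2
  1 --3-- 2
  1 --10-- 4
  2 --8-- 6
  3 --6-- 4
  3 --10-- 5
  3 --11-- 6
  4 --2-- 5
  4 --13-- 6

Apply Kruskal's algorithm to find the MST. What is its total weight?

Applying Kruskal's algorithm (sort edges by weight, add if no cycle):
  Add (4,5) w=2
  Add (1,2) w=3
  Add (0,2) w=5
  Add (3,4) w=6
  Add (2,6) w=8
  Skip (0,1) w=10 (creates cycle)
  Add (1,4) w=10
  Skip (3,5) w=10 (creates cycle)
  Skip (3,6) w=11 (creates cycle)
  Skip (4,6) w=13 (creates cycle)
MST weight = 34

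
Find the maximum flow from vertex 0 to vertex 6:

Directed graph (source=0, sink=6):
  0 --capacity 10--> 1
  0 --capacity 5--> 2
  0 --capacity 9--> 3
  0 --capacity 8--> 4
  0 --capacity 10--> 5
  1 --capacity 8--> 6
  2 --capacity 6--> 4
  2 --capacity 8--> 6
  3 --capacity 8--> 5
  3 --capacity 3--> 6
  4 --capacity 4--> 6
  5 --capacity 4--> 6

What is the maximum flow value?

Computing max flow:
  Flow on (0->1): 8/10
  Flow on (0->2): 5/5
  Flow on (0->3): 3/9
  Flow on (0->4): 4/8
  Flow on (0->5): 4/10
  Flow on (1->6): 8/8
  Flow on (2->6): 5/8
  Flow on (3->6): 3/3
  Flow on (4->6): 4/4
  Flow on (5->6): 4/4
Maximum flow = 24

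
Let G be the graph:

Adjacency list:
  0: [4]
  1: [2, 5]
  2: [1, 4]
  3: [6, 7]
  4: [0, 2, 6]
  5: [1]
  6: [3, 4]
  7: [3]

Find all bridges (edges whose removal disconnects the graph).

A bridge is an edge whose removal increases the number of connected components.
Bridges found: (0,4), (1,2), (1,5), (2,4), (3,6), (3,7), (4,6)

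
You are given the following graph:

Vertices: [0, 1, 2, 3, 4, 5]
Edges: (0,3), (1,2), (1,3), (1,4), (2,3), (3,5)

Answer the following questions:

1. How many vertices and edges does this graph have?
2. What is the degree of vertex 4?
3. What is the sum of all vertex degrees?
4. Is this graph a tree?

Count: 6 vertices, 6 edges.
Vertex 4 has neighbors [1], degree = 1.
Handshaking lemma: 2 * 6 = 12.
A tree on 6 vertices has 5 edges. This graph has 6 edges (1 extra). Not a tree.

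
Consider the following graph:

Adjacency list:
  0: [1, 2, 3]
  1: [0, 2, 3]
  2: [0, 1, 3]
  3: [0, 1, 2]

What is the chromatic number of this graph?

The graph has a maximum clique of size 4 (lower bound on chromatic number).
A valid 4-coloring: {0: 0, 1: 1, 2: 2, 3: 3}.
Chromatic number = 4.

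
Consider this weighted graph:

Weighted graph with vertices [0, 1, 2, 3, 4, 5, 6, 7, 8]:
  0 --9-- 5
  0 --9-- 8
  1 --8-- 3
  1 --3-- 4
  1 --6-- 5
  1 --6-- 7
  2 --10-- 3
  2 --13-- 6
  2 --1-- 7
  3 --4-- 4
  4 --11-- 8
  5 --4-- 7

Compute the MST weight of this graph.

Applying Kruskal's algorithm (sort edges by weight, add if no cycle):
  Add (2,7) w=1
  Add (1,4) w=3
  Add (3,4) w=4
  Add (5,7) w=4
  Add (1,7) w=6
  Skip (1,5) w=6 (creates cycle)
  Skip (1,3) w=8 (creates cycle)
  Add (0,5) w=9
  Add (0,8) w=9
  Skip (2,3) w=10 (creates cycle)
  Skip (4,8) w=11 (creates cycle)
  Add (2,6) w=13
MST weight = 49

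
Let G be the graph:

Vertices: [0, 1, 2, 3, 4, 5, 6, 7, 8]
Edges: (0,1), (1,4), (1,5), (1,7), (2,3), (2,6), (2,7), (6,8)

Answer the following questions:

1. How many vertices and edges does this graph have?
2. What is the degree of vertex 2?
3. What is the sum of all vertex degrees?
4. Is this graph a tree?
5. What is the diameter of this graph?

Count: 9 vertices, 8 edges.
Vertex 2 has neighbors [3, 6, 7], degree = 3.
Handshaking lemma: 2 * 8 = 16.
A graph is a tree iff it is connected and has exactly n-1 edges. This graph is connected (all 9 vertices in one component) and has 9-1 = 8 edges. It is a tree.
Diameter (longest shortest path) = 5.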